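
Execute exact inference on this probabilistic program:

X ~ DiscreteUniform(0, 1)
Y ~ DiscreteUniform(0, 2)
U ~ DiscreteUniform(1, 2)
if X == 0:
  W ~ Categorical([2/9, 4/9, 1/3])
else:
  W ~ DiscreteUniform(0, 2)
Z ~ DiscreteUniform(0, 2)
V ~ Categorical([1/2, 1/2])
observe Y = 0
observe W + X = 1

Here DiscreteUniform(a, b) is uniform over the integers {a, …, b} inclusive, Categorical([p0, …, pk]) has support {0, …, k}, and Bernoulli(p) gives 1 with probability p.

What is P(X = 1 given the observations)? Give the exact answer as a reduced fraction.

Enumerate traces; 24 have nonzero weight after conditioning:
  (X=0, Y=0, U=1, W=1, Z=0, V=0) weight 1/162
  (X=0, Y=0, U=1, W=1, Z=0, V=1) weight 1/162
  (X=0, Y=0, U=1, W=1, Z=1, V=0) weight 1/162
  (X=0, Y=0, U=1, W=1, Z=1, V=1) weight 1/162
  (X=0, Y=0, U=1, W=1, Z=2, V=0) weight 1/162
  (X=0, Y=0, U=1, W=1, Z=2, V=1) weight 1/162
  (X=0, Y=0, U=2, W=1, Z=0, V=0) weight 1/162
  (X=0, Y=0, U=2, W=1, Z=0, V=1) weight 1/162
  (X=1, Y=0, U=1, W=0, Z=0, V=0) weight 1/216
  … 15 more
Group by X:
  weight(X=0) = 2/27
  weight(X=1) = 1/18
Total weight = 2/27 + 1/18 = 7/54
P(X=0 | obs) = 2/27 / 7/54 = 4/7
P(X=1 | obs) = 1/18 / 7/54 = 3/7

P(X = 1 | obs) = 3/7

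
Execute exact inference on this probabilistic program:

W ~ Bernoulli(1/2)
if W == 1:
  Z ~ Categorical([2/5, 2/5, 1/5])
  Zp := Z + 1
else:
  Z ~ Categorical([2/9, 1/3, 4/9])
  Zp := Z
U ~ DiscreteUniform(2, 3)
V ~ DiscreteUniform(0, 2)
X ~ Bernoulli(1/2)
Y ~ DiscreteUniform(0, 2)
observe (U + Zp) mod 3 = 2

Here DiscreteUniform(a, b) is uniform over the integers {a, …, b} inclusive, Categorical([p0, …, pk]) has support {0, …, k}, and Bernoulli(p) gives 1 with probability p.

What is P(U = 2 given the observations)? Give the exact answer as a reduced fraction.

Enumerate traces; 72 have nonzero weight after conditioning:
  (W=0, Z=0, U=2, V=0, X=0, Y=0) weight 1/324
  (W=0, Z=0, U=2, V=0, X=0, Y=1) weight 1/324
  (W=0, Z=0, U=2, V=0, X=0, Y=2) weight 1/324
  (W=0, Z=0, U=2, V=0, X=1, Y=0) weight 1/324
  (W=0, Z=0, U=2, V=0, X=1, Y=1) weight 1/324
  (W=0, Z=0, U=2, V=0, X=1, Y=2) weight 1/324
  (W=0, Z=0, U=2, V=1, X=0, Y=0) weight 1/324
  (W=0, Z=0, U=2, V=1, X=0, Y=1) weight 1/324
  (W=0, Z=2, U=3, V=0, X=0, Y=0) weight 1/162
  … 63 more
Group by U:
  weight(U=2) = 19/180
  weight(U=3) = 19/90
Total weight = 19/180 + 19/90 = 19/60
P(U=2 | obs) = 19/180 / 19/60 = 1/3
P(U=3 | obs) = 19/90 / 19/60 = 2/3

P(U = 2 | obs) = 1/3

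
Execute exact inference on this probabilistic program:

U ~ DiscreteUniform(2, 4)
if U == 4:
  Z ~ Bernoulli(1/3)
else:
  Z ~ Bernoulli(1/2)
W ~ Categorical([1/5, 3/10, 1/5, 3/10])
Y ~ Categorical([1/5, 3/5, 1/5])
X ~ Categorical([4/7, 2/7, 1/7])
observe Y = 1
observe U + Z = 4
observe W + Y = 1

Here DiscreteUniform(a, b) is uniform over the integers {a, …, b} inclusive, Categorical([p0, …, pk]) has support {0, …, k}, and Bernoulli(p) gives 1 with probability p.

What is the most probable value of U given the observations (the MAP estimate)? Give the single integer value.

Enumerate traces; 6 have nonzero weight after conditioning:
  (U=3, Z=1, W=0, Y=1, X=0) weight 2/175
  (U=3, Z=1, W=0, Y=1, X=1) weight 1/175
  (U=3, Z=1, W=0, Y=1, X=2) weight 1/350
  (U=4, Z=0, W=0, Y=1, X=0) weight 8/525
  (U=4, Z=0, W=0, Y=1, X=1) weight 4/525
  (U=4, Z=0, W=0, Y=1, X=2) weight 2/525
Group by U:
  weight(U=3) = 1/50
  weight(U=4) = 2/75
Total weight = 1/50 + 2/75 = 7/150
P(U=3 | obs) = 1/50 / 7/150 = 3/7
P(U=4 | obs) = 2/75 / 7/150 = 4/7
argmax = 4

argmax_v P(U = v | obs) = 4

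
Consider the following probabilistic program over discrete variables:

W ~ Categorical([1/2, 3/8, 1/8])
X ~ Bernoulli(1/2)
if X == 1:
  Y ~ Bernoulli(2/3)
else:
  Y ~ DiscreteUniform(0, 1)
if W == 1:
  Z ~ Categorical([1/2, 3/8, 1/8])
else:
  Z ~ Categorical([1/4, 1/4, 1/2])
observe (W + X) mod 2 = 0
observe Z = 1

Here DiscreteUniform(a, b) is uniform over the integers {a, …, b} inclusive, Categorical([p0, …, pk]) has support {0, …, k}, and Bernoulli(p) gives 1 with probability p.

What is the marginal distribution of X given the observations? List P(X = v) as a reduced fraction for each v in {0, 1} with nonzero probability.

P(X=0) = 10/19, P(X=1) = 9/19

Enumerate traces; 6 have nonzero weight after conditioning:
  (W=0, X=0, Y=0, Z=1) weight 1/32
  (W=0, X=0, Y=1, Z=1) weight 1/32
  (W=1, X=1, Y=0, Z=1) weight 3/128
  (W=1, X=1, Y=1, Z=1) weight 3/64
  (W=2, X=0, Y=0, Z=1) weight 1/128
  (W=2, X=0, Y=1, Z=1) weight 1/128
Group by X:
  weight(X=0) = 5/64
  weight(X=1) = 9/128
Total weight = 5/64 + 9/128 = 19/128
P(X=0 | obs) = 5/64 / 19/128 = 10/19
P(X=1 | obs) = 9/128 / 19/128 = 9/19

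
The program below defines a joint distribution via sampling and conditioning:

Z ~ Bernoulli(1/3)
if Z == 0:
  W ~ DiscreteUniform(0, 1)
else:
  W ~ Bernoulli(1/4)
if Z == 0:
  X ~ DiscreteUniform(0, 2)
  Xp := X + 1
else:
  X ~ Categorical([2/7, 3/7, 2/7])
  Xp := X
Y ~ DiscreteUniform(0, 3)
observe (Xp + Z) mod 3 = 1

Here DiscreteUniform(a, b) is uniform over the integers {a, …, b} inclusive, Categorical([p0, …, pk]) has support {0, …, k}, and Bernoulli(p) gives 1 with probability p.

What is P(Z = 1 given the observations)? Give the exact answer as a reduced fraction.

P(Z = 1 | obs) = 3/10

Enumerate traces; 16 have nonzero weight after conditioning:
  (Z=0, W=0, X=0, Y=0) weight 1/36
  (Z=0, W=0, X=0, Y=1) weight 1/36
  (Z=0, W=0, X=0, Y=2) weight 1/36
  (Z=0, W=0, X=0, Y=3) weight 1/36
  (Z=0, W=1, X=0, Y=0) weight 1/36
  (Z=0, W=1, X=0, Y=1) weight 1/36
  (Z=0, W=1, X=0, Y=2) weight 1/36
  (Z=0, W=1, X=0, Y=3) weight 1/36
  (Z=1, W=0, X=0, Y=0) weight 1/56
  … 7 more
Group by Z:
  weight(Z=0) = 2/9
  weight(Z=1) = 2/21
Total weight = 2/9 + 2/21 = 20/63
P(Z=0 | obs) = 2/9 / 20/63 = 7/10
P(Z=1 | obs) = 2/21 / 20/63 = 3/10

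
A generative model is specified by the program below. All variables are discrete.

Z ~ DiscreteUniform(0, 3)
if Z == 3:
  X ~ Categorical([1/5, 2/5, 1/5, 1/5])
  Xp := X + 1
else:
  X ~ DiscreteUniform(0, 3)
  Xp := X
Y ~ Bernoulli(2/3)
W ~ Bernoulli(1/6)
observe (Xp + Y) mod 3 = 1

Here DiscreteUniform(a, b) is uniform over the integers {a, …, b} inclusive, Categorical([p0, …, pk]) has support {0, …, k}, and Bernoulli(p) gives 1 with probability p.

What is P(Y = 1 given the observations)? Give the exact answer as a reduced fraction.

P(Y = 1 | obs) = 68/91

Enumerate traces; 24 have nonzero weight after conditioning:
  (Z=0, X=0, Y=1, W=0) weight 5/144
  (Z=0, X=0, Y=1, W=1) weight 1/144
  (Z=0, X=1, Y=0, W=0) weight 5/288
  (Z=0, X=1, Y=0, W=1) weight 1/288
  (Z=0, X=3, Y=1, W=0) weight 5/144
  (Z=0, X=3, Y=1, W=1) weight 1/144
  (Z=1, X=0, Y=1, W=0) weight 5/144
  (Z=1, X=0, Y=1, W=1) weight 1/144
  … 16 more
Group by Y:
  weight(Y=0) = 23/240
  weight(Y=1) = 17/60
Total weight = 23/240 + 17/60 = 91/240
P(Y=0 | obs) = 23/240 / 91/240 = 23/91
P(Y=1 | obs) = 17/60 / 91/240 = 68/91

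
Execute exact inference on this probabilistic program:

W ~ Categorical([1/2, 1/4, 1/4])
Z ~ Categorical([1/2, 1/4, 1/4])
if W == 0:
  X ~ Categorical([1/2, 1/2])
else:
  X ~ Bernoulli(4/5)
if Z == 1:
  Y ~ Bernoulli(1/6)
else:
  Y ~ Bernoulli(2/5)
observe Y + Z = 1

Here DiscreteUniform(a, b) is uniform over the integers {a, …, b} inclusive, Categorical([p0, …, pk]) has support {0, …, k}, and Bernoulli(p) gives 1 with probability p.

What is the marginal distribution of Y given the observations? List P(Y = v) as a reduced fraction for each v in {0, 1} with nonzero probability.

Enumerate traces; 12 have nonzero weight after conditioning:
  (W=0, Z=0, X=0, Y=1) weight 1/20
  (W=0, Z=0, X=1, Y=1) weight 1/20
  (W=0, Z=1, X=0, Y=0) weight 5/96
  (W=0, Z=1, X=1, Y=0) weight 5/96
  (W=1, Z=0, X=0, Y=1) weight 1/100
  (W=1, Z=0, X=1, Y=1) weight 1/25
  (W=1, Z=1, X=0, Y=0) weight 1/96
  (W=1, Z=1, X=1, Y=0) weight 1/24
  … 4 more
Group by Y:
  weight(Y=0) = 5/24
  weight(Y=1) = 1/5
Total weight = 5/24 + 1/5 = 49/120
P(Y=0 | obs) = 5/24 / 49/120 = 25/49
P(Y=1 | obs) = 1/5 / 49/120 = 24/49

P(Y=0) = 25/49, P(Y=1) = 24/49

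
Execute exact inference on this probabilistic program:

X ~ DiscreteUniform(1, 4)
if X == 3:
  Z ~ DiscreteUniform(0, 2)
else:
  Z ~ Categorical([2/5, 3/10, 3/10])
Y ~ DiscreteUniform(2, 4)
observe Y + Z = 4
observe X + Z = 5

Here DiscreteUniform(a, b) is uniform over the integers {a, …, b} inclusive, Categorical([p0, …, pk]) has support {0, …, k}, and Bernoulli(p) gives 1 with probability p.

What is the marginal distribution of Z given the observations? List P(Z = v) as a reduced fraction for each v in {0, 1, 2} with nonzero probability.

P(Z=1) = 9/19, P(Z=2) = 10/19

Enumerate traces; 2 have nonzero weight after conditioning:
  (X=3, Z=2, Y=2) weight 1/36
  (X=4, Z=1, Y=3) weight 1/40
Group by Z:
  weight(Z=1) = 1/40
  weight(Z=2) = 1/36
Total weight = 1/40 + 1/36 = 19/360
P(Z=1 | obs) = 1/40 / 19/360 = 9/19
P(Z=2 | obs) = 1/36 / 19/360 = 10/19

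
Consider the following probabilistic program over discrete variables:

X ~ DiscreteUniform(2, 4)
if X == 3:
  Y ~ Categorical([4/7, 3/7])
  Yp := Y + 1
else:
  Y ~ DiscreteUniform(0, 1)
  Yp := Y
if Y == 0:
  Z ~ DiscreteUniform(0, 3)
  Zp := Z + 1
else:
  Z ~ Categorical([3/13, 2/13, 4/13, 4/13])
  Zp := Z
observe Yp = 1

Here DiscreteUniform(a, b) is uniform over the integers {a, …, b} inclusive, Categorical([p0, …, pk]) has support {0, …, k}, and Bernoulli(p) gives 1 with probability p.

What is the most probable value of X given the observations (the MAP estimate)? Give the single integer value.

argmax_v P(X = v | obs) = 3

Enumerate traces; 12 have nonzero weight after conditioning:
  (X=2, Y=1, Z=0) weight 1/26
  (X=2, Y=1, Z=1) weight 1/39
  (X=2, Y=1, Z=2) weight 2/39
  (X=2, Y=1, Z=3) weight 2/39
  (X=3, Y=0, Z=0) weight 1/21
  (X=3, Y=0, Z=1) weight 1/21
  (X=3, Y=0, Z=2) weight 1/21
  (X=3, Y=0, Z=3) weight 1/21
  (X=4, Y=1, Z=0) weight 1/26
  … 3 more
Group by X:
  weight(X=2) = 1/6
  weight(X=3) = 4/21
  weight(X=4) = 1/6
Total weight = 1/6 + 4/21 + 1/6 = 11/21
P(X=2 | obs) = 1/6 / 11/21 = 7/22
P(X=3 | obs) = 4/21 / 11/21 = 4/11
P(X=4 | obs) = 1/6 / 11/21 = 7/22
argmax = 3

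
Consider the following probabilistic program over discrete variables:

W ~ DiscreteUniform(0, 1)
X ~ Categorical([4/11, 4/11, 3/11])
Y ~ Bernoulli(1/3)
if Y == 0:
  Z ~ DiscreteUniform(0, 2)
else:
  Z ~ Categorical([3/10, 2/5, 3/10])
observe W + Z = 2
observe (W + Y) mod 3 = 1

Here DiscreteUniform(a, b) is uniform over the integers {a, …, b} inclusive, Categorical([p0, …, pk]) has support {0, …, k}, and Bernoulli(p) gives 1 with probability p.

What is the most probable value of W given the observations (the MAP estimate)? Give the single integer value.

argmax_v P(W = v | obs) = 1

Enumerate traces; 6 have nonzero weight after conditioning:
  (W=0, X=0, Y=1, Z=2) weight 1/55
  (W=0, X=1, Y=1, Z=2) weight 1/55
  (W=0, X=2, Y=1, Z=2) weight 3/220
  (W=1, X=0, Y=0, Z=1) weight 4/99
  (W=1, X=1, Y=0, Z=1) weight 4/99
  (W=1, X=2, Y=0, Z=1) weight 1/33
Group by W:
  weight(W=0) = 1/20
  weight(W=1) = 1/9
Total weight = 1/20 + 1/9 = 29/180
P(W=0 | obs) = 1/20 / 29/180 = 9/29
P(W=1 | obs) = 1/9 / 29/180 = 20/29
argmax = 1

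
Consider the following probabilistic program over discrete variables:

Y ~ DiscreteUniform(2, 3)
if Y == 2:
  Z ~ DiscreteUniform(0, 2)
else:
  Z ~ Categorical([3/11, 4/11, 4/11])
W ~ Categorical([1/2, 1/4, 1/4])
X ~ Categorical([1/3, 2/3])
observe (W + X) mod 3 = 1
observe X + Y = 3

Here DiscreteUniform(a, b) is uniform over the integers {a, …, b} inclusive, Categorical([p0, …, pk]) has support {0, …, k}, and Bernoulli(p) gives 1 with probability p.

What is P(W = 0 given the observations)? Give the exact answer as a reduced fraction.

Enumerate traces; 6 have nonzero weight after conditioning:
  (Y=2, Z=0, W=0, X=1) weight 1/18
  (Y=2, Z=1, W=0, X=1) weight 1/18
  (Y=2, Z=2, W=0, X=1) weight 1/18
  (Y=3, Z=0, W=1, X=0) weight 1/88
  (Y=3, Z=1, W=1, X=0) weight 1/66
  (Y=3, Z=2, W=1, X=0) weight 1/66
Group by W:
  weight(W=0) = 1/6
  weight(W=1) = 1/24
Total weight = 1/6 + 1/24 = 5/24
P(W=0 | obs) = 1/6 / 5/24 = 4/5
P(W=1 | obs) = 1/24 / 5/24 = 1/5

P(W = 0 | obs) = 4/5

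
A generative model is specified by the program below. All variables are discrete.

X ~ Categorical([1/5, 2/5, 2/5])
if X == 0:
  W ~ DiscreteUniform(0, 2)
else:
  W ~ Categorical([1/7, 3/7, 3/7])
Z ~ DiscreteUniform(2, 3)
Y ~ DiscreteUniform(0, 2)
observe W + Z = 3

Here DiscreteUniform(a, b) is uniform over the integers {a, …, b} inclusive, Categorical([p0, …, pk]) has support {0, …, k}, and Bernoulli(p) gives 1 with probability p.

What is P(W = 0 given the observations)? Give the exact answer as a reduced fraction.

Enumerate traces; 18 have nonzero weight after conditioning:
  (X=0, W=0, Z=3, Y=0) weight 1/90
  (X=0, W=0, Z=3, Y=1) weight 1/90
  (X=0, W=0, Z=3, Y=2) weight 1/90
  (X=0, W=1, Z=2, Y=0) weight 1/90
  (X=0, W=1, Z=2, Y=1) weight 1/90
  (X=0, W=1, Z=2, Y=2) weight 1/90
  (X=1, W=0, Z=3, Y=0) weight 1/105
  (X=1, W=0, Z=3, Y=1) weight 1/105
  … 10 more
Group by W:
  weight(W=0) = 19/210
  weight(W=1) = 43/210
Total weight = 19/210 + 43/210 = 31/105
P(W=0 | obs) = 19/210 / 31/105 = 19/62
P(W=1 | obs) = 43/210 / 31/105 = 43/62

P(W = 0 | obs) = 19/62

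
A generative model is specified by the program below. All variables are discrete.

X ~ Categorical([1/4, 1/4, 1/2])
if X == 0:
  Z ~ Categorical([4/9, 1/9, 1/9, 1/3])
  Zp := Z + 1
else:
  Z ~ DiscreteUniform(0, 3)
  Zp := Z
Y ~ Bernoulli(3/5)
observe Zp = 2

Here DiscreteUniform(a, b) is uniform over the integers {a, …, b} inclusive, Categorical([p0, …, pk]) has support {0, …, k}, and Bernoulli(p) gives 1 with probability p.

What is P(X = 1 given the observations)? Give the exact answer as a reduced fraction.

P(X = 1 | obs) = 9/31

Enumerate traces; 6 have nonzero weight after conditioning:
  (X=0, Z=1, Y=0) weight 1/90
  (X=0, Z=1, Y=1) weight 1/60
  (X=1, Z=2, Y=0) weight 1/40
  (X=1, Z=2, Y=1) weight 3/80
  (X=2, Z=2, Y=0) weight 1/20
  (X=2, Z=2, Y=1) weight 3/40
Group by X:
  weight(X=0) = 1/36
  weight(X=1) = 1/16
  weight(X=2) = 1/8
Total weight = 1/36 + 1/16 + 1/8 = 31/144
P(X=0 | obs) = 1/36 / 31/144 = 4/31
P(X=1 | obs) = 1/16 / 31/144 = 9/31
P(X=2 | obs) = 1/8 / 31/144 = 18/31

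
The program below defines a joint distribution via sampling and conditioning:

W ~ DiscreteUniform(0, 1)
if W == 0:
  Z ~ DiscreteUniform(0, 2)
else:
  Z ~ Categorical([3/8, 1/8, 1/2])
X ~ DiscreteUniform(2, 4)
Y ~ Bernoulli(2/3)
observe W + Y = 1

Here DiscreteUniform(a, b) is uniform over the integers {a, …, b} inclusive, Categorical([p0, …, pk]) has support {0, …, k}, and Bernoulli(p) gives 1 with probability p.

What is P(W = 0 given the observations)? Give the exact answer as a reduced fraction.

P(W = 0 | obs) = 2/3

Enumerate traces; 18 have nonzero weight after conditioning:
  (W=0, Z=0, X=2, Y=1) weight 1/27
  (W=0, Z=0, X=3, Y=1) weight 1/27
  (W=0, Z=0, X=4, Y=1) weight 1/27
  (W=0, Z=1, X=2, Y=1) weight 1/27
  (W=0, Z=1, X=3, Y=1) weight 1/27
  (W=0, Z=1, X=4, Y=1) weight 1/27
  (W=0, Z=2, X=2, Y=1) weight 1/27
  (W=0, Z=2, X=3, Y=1) weight 1/27
  (W=1, Z=0, X=2, Y=0) weight 1/48
  … 9 more
Group by W:
  weight(W=0) = 1/3
  weight(W=1) = 1/6
Total weight = 1/3 + 1/6 = 1/2
P(W=0 | obs) = 1/3 / 1/2 = 2/3
P(W=1 | obs) = 1/6 / 1/2 = 1/3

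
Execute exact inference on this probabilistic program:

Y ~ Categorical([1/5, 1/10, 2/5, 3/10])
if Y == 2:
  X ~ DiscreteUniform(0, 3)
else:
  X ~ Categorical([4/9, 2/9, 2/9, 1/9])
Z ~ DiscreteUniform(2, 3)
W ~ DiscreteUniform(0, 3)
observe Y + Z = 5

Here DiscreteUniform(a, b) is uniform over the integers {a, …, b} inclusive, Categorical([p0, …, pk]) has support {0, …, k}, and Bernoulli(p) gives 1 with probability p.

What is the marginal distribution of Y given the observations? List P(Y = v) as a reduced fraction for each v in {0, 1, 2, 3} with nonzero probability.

P(Y=2) = 4/7, P(Y=3) = 3/7

Enumerate traces; 32 have nonzero weight after conditioning:
  (Y=2, X=0, Z=3, W=0) weight 1/80
  (Y=2, X=0, Z=3, W=1) weight 1/80
  (Y=2, X=0, Z=3, W=2) weight 1/80
  (Y=2, X=0, Z=3, W=3) weight 1/80
  (Y=2, X=1, Z=3, W=0) weight 1/80
  (Y=2, X=1, Z=3, W=1) weight 1/80
  (Y=2, X=1, Z=3, W=2) weight 1/80
  (Y=2, X=1, Z=3, W=3) weight 1/80
  (Y=3, X=0, Z=2, W=0) weight 1/60
  … 23 more
Group by Y:
  weight(Y=2) = 1/5
  weight(Y=3) = 3/20
Total weight = 1/5 + 3/20 = 7/20
P(Y=2 | obs) = 1/5 / 7/20 = 4/7
P(Y=3 | obs) = 3/20 / 7/20 = 3/7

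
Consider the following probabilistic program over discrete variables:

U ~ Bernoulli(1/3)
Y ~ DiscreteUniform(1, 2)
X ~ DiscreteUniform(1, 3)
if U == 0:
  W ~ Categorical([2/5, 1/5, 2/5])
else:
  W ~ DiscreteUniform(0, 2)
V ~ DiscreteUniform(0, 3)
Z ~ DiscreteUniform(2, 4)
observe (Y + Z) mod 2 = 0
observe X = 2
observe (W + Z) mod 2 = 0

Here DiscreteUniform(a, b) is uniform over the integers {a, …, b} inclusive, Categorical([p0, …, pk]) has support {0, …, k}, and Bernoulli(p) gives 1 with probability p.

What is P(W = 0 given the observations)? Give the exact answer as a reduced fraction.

P(W = 0 | obs) = 34/79

Enumerate traces; 40 have nonzero weight after conditioning:
  (U=0, Y=1, X=2, W=1, V=0, Z=3) weight 1/540
  (U=0, Y=1, X=2, W=1, V=1, Z=3) weight 1/540
  (U=0, Y=1, X=2, W=1, V=2, Z=3) weight 1/540
  (U=0, Y=1, X=2, W=1, V=3, Z=3) weight 1/540
  (U=0, Y=2, X=2, W=0, V=0, Z=2) weight 1/270
  (U=0, Y=2, X=2, W=0, V=0, Z=4) weight 1/270
  (U=0, Y=2, X=2, W=0, V=1, Z=2) weight 1/270
  (U=0, Y=2, X=2, W=0, V=1, Z=4) weight 1/270
  (U=0, Y=2, X=2, W=2, V=0, Z=2) weight 1/270
  … 31 more
Group by W:
  weight(W=0) = 17/405
  weight(W=1) = 11/810
  weight(W=2) = 17/405
Total weight = 17/405 + 11/810 + 17/405 = 79/810
P(W=0 | obs) = 17/405 / 79/810 = 34/79
P(W=1 | obs) = 11/810 / 79/810 = 11/79
P(W=2 | obs) = 17/405 / 79/810 = 34/79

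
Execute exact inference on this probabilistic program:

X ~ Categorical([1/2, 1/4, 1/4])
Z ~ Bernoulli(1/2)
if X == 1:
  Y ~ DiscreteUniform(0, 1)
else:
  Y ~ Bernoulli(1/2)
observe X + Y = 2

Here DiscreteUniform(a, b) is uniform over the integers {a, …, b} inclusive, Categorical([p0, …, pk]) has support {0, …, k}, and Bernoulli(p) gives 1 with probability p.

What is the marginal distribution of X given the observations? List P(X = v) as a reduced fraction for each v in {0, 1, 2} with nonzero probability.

Enumerate traces; 4 have nonzero weight after conditioning:
  (X=1, Z=0, Y=1) weight 1/16
  (X=1, Z=1, Y=1) weight 1/16
  (X=2, Z=0, Y=0) weight 1/16
  (X=2, Z=1, Y=0) weight 1/16
Group by X:
  weight(X=1) = 1/8
  weight(X=2) = 1/8
Total weight = 1/8 + 1/8 = 1/4
P(X=1 | obs) = 1/8 / 1/4 = 1/2
P(X=2 | obs) = 1/8 / 1/4 = 1/2

P(X=1) = 1/2, P(X=2) = 1/2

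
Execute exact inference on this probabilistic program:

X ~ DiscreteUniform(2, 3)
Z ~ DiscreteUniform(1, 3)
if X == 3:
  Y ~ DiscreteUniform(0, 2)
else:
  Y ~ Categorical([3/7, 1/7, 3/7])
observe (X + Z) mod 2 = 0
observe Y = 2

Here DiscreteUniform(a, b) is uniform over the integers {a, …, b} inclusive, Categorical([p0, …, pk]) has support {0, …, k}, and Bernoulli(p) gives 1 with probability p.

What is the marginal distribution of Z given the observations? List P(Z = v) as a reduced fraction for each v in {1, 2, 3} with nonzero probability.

Enumerate traces; 3 have nonzero weight after conditioning:
  (X=2, Z=2, Y=2) weight 1/14
  (X=3, Z=1, Y=2) weight 1/18
  (X=3, Z=3, Y=2) weight 1/18
Group by Z:
  weight(Z=1) = 1/18
  weight(Z=2) = 1/14
  weight(Z=3) = 1/18
Total weight = 1/18 + 1/14 + 1/18 = 23/126
P(Z=1 | obs) = 1/18 / 23/126 = 7/23
P(Z=2 | obs) = 1/14 / 23/126 = 9/23
P(Z=3 | obs) = 1/18 / 23/126 = 7/23

P(Z=1) = 7/23, P(Z=2) = 9/23, P(Z=3) = 7/23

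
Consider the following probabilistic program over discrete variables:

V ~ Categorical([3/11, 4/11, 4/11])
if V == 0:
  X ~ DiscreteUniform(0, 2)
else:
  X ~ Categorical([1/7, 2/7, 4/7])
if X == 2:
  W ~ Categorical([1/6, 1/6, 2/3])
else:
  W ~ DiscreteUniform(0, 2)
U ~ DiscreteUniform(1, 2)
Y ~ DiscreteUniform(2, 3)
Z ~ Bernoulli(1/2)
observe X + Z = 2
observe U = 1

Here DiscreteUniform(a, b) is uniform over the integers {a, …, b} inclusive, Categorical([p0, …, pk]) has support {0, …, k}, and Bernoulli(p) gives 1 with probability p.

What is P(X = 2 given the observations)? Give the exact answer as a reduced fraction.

P(X = 2 | obs) = 39/62

Enumerate traces; 36 have nonzero weight after conditioning:
  (V=0, X=1, W=0, U=1, Y=2, Z=1) weight 1/264
  (V=0, X=1, W=0, U=1, Y=3, Z=1) weight 1/264
  (V=0, X=1, W=1, U=1, Y=2, Z=1) weight 1/264
  (V=0, X=1, W=1, U=1, Y=3, Z=1) weight 1/264
  (V=0, X=1, W=2, U=1, Y=2, Z=1) weight 1/264
  (V=0, X=1, W=2, U=1, Y=3, Z=1) weight 1/264
  (V=0, X=2, W=0, U=1, Y=2, Z=0) weight 1/528
  (V=0, X=2, W=0, U=1, Y=3, Z=0) weight 1/528
  … 28 more
Group by X:
  weight(X=1) = 23/308
  weight(X=2) = 39/308
Total weight = 23/308 + 39/308 = 31/154
P(X=1 | obs) = 23/308 / 31/154 = 23/62
P(X=2 | obs) = 39/308 / 31/154 = 39/62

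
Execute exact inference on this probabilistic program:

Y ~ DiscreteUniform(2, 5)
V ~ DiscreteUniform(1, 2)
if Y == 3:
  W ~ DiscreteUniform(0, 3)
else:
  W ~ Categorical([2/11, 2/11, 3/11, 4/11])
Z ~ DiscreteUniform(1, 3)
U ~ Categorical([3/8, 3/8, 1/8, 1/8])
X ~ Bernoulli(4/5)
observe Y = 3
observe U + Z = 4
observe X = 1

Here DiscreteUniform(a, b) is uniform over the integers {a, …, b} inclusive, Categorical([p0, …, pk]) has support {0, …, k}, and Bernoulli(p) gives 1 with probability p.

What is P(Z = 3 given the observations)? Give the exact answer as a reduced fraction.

Enumerate traces; 24 have nonzero weight after conditioning:
  (Y=3, V=1, W=0, Z=1, U=3, X=1) weight 1/960
  (Y=3, V=1, W=0, Z=2, U=2, X=1) weight 1/960
  (Y=3, V=1, W=0, Z=3, U=1, X=1) weight 1/320
  (Y=3, V=1, W=1, Z=1, U=3, X=1) weight 1/960
  (Y=3, V=1, W=1, Z=2, U=2, X=1) weight 1/960
  (Y=3, V=1, W=1, Z=3, U=1, X=1) weight 1/320
  (Y=3, V=1, W=2, Z=1, U=3, X=1) weight 1/960
  (Y=3, V=1, W=2, Z=2, U=2, X=1) weight 1/960
  … 16 more
Group by Z:
  weight(Z=1) = 1/120
  weight(Z=2) = 1/120
  weight(Z=3) = 1/40
Total weight = 1/120 + 1/120 + 1/40 = 1/24
P(Z=1 | obs) = 1/120 / 1/24 = 1/5
P(Z=2 | obs) = 1/120 / 1/24 = 1/5
P(Z=3 | obs) = 1/40 / 1/24 = 3/5

P(Z = 3 | obs) = 3/5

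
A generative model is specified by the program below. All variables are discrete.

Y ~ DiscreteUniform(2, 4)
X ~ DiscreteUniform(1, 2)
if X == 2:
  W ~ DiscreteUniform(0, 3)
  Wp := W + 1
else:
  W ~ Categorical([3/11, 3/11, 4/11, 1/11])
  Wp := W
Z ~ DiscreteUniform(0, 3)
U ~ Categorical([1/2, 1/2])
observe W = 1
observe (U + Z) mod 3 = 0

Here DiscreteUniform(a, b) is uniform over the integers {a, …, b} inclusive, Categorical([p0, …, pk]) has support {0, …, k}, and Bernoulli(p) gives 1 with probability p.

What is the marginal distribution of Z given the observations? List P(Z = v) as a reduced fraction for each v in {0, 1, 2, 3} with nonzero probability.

Enumerate traces; 18 have nonzero weight after conditioning:
  (Y=2, X=1, W=1, Z=0, U=0) weight 1/176
  (Y=2, X=1, W=1, Z=2, U=1) weight 1/176
  (Y=2, X=1, W=1, Z=3, U=0) weight 1/176
  (Y=2, X=2, W=1, Z=0, U=0) weight 1/192
  (Y=2, X=2, W=1, Z=2, U=1) weight 1/192
  (Y=2, X=2, W=1, Z=3, U=0) weight 1/192
  (Y=3, X=1, W=1, Z=0, U=0) weight 1/176
  (Y=3, X=1, W=1, Z=2, U=1) weight 1/176
  … 10 more
Group by Z:
  weight(Z=0) = 23/704
  weight(Z=2) = 23/704
  weight(Z=3) = 23/704
Total weight = 23/704 + 23/704 + 23/704 = 69/704
P(Z=0 | obs) = 23/704 / 69/704 = 1/3
P(Z=2 | obs) = 23/704 / 69/704 = 1/3
P(Z=3 | obs) = 23/704 / 69/704 = 1/3

P(Z=0) = 1/3, P(Z=2) = 1/3, P(Z=3) = 1/3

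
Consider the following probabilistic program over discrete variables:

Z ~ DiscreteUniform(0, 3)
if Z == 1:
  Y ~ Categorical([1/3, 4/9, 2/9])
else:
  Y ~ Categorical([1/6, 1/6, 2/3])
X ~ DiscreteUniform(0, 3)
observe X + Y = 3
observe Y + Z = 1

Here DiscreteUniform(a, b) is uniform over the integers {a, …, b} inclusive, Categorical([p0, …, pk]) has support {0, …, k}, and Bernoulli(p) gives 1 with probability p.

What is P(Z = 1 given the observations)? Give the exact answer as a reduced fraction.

Enumerate traces; 2 have nonzero weight after conditioning:
  (Z=0, Y=1, X=2) weight 1/96
  (Z=1, Y=0, X=3) weight 1/48
Group by Z:
  weight(Z=0) = 1/96
  weight(Z=1) = 1/48
Total weight = 1/96 + 1/48 = 1/32
P(Z=0 | obs) = 1/96 / 1/32 = 1/3
P(Z=1 | obs) = 1/48 / 1/32 = 2/3

P(Z = 1 | obs) = 2/3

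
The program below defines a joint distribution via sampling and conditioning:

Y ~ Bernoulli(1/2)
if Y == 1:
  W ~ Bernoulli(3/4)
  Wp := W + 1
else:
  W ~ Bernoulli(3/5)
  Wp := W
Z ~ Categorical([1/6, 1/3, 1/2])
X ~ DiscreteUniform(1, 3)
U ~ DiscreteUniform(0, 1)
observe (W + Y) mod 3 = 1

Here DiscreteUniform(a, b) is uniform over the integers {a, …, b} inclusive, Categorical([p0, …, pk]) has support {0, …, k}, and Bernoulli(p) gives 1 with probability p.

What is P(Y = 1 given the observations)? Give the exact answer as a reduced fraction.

Enumerate traces; 36 have nonzero weight after conditioning:
  (Y=0, W=1, Z=0, X=1, U=0) weight 1/120
  (Y=0, W=1, Z=0, X=1, U=1) weight 1/120
  (Y=0, W=1, Z=0, X=2, U=0) weight 1/120
  (Y=0, W=1, Z=0, X=2, U=1) weight 1/120
  (Y=0, W=1, Z=0, X=3, U=0) weight 1/120
  (Y=0, W=1, Z=0, X=3, U=1) weight 1/120
  (Y=0, W=1, Z=1, X=1, U=0) weight 1/60
  (Y=0, W=1, Z=1, X=1, U=1) weight 1/60
  (Y=1, W=0, Z=0, X=1, U=0) weight 1/288
  … 27 more
Group by Y:
  weight(Y=0) = 3/10
  weight(Y=1) = 1/8
Total weight = 3/10 + 1/8 = 17/40
P(Y=0 | obs) = 3/10 / 17/40 = 12/17
P(Y=1 | obs) = 1/8 / 17/40 = 5/17

P(Y = 1 | obs) = 5/17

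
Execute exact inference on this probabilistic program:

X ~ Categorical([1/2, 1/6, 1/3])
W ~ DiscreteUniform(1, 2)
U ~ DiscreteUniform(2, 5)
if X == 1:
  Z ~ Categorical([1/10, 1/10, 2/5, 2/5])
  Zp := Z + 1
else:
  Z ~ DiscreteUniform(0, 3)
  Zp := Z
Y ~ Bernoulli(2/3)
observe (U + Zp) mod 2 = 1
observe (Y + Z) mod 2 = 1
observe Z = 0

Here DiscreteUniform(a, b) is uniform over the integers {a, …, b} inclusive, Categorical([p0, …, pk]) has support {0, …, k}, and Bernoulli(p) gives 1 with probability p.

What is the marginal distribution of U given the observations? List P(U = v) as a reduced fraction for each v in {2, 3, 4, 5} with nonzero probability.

P(U=2) = 1/27, P(U=3) = 25/54, P(U=4) = 1/27, P(U=5) = 25/54

Enumerate traces; 12 have nonzero weight after conditioning:
  (X=0, W=1, U=3, Z=0, Y=1) weight 1/96
  (X=0, W=1, U=5, Z=0, Y=1) weight 1/96
  (X=0, W=2, U=3, Z=0, Y=1) weight 1/96
  (X=0, W=2, U=5, Z=0, Y=1) weight 1/96
  (X=1, W=1, U=2, Z=0, Y=1) weight 1/720
  (X=1, W=1, U=4, Z=0, Y=1) weight 1/720
  (X=1, W=2, U=2, Z=0, Y=1) weight 1/720
  (X=1, W=2, U=4, Z=0, Y=1) weight 1/720
  … 4 more
Group by U:
  weight(U=2) = 1/360
  weight(U=3) = 5/144
  weight(U=4) = 1/360
  weight(U=5) = 5/144
Total weight = 1/360 + 5/144 + 1/360 + 5/144 = 3/40
P(U=2 | obs) = 1/360 / 3/40 = 1/27
P(U=3 | obs) = 5/144 / 3/40 = 25/54
P(U=4 | obs) = 1/360 / 3/40 = 1/27
P(U=5 | obs) = 5/144 / 3/40 = 25/54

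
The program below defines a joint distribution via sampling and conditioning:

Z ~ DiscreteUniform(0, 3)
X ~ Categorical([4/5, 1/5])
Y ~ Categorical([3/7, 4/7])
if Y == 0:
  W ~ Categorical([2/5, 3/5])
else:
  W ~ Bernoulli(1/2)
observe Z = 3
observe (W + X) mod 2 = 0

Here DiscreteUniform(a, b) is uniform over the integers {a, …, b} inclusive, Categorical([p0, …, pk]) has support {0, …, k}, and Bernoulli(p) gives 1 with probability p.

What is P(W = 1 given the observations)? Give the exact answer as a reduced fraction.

P(W = 1 | obs) = 19/83

Enumerate traces; 4 have nonzero weight after conditioning:
  (Z=3, X=0, Y=0, W=0) weight 6/175
  (Z=3, X=0, Y=1, W=0) weight 2/35
  (Z=3, X=1, Y=0, W=1) weight 9/700
  (Z=3, X=1, Y=1, W=1) weight 1/70
Group by W:
  weight(W=0) = 16/175
  weight(W=1) = 19/700
Total weight = 16/175 + 19/700 = 83/700
P(W=0 | obs) = 16/175 / 83/700 = 64/83
P(W=1 | obs) = 19/700 / 83/700 = 19/83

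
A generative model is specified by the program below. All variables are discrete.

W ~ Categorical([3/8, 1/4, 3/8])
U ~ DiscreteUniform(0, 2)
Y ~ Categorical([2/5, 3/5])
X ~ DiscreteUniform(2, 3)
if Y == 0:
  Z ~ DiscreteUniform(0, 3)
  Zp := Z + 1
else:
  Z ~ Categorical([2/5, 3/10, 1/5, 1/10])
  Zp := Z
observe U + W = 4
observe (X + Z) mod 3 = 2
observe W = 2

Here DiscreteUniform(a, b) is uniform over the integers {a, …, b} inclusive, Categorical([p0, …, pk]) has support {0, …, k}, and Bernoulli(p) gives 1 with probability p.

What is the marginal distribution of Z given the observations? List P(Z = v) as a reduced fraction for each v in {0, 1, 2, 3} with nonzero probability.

P(Z=0) = 17/36, P(Z=2) = 11/36, P(Z=3) = 2/9

Enumerate traces; 6 have nonzero weight after conditioning:
  (W=2, U=2, Y=0, X=2, Z=0) weight 1/160
  (W=2, U=2, Y=0, X=2, Z=3) weight 1/160
  (W=2, U=2, Y=0, X=3, Z=2) weight 1/160
  (W=2, U=2, Y=1, X=2, Z=0) weight 3/200
  (W=2, U=2, Y=1, X=2, Z=3) weight 3/800
  (W=2, U=2, Y=1, X=3, Z=2) weight 3/400
Group by Z:
  weight(Z=0) = 17/800
  weight(Z=2) = 11/800
  weight(Z=3) = 1/100
Total weight = 17/800 + 11/800 + 1/100 = 9/200
P(Z=0 | obs) = 17/800 / 9/200 = 17/36
P(Z=2 | obs) = 11/800 / 9/200 = 11/36
P(Z=3 | obs) = 1/100 / 9/200 = 2/9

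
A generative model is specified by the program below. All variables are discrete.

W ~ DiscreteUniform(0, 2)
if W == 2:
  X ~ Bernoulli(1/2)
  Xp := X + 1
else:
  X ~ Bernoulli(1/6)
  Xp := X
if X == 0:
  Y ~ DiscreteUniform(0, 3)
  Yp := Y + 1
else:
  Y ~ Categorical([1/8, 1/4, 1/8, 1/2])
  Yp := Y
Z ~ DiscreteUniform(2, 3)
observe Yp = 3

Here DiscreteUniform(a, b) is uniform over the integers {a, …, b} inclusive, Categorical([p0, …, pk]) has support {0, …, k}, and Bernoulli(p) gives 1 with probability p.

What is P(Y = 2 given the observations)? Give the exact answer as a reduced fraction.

Enumerate traces; 12 have nonzero weight after conditioning:
  (W=0, X=0, Y=2, Z=2) weight 5/144
  (W=0, X=0, Y=2, Z=3) weight 5/144
  (W=0, X=1, Y=3, Z=2) weight 1/72
  (W=0, X=1, Y=3, Z=3) weight 1/72
  (W=1, X=0, Y=2, Z=2) weight 5/144
  (W=1, X=0, Y=2, Z=3) weight 5/144
  (W=1, X=1, Y=3, Z=2) weight 1/72
  (W=1, X=1, Y=3, Z=3) weight 1/72
  … 4 more
Group by Y:
  weight(Y=2) = 13/72
  weight(Y=3) = 5/36
Total weight = 13/72 + 5/36 = 23/72
P(Y=2 | obs) = 13/72 / 23/72 = 13/23
P(Y=3 | obs) = 5/36 / 23/72 = 10/23

P(Y = 2 | obs) = 13/23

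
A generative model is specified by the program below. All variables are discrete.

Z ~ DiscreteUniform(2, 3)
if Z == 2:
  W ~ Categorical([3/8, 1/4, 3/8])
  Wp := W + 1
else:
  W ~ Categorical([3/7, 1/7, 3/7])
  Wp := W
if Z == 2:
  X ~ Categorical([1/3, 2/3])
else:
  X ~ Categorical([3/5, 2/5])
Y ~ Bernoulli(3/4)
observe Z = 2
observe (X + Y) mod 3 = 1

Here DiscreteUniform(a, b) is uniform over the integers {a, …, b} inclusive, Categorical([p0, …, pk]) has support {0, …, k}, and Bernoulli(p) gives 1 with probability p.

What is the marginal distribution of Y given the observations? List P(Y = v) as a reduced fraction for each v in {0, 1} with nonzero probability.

P(Y=0) = 2/5, P(Y=1) = 3/5

Enumerate traces; 6 have nonzero weight after conditioning:
  (Z=2, W=0, X=0, Y=1) weight 3/64
  (Z=2, W=0, X=1, Y=0) weight 1/32
  (Z=2, W=1, X=0, Y=1) weight 1/32
  (Z=2, W=1, X=1, Y=0) weight 1/48
  (Z=2, W=2, X=0, Y=1) weight 3/64
  (Z=2, W=2, X=1, Y=0) weight 1/32
Group by Y:
  weight(Y=0) = 1/12
  weight(Y=1) = 1/8
Total weight = 1/12 + 1/8 = 5/24
P(Y=0 | obs) = 1/12 / 5/24 = 2/5
P(Y=1 | obs) = 1/8 / 5/24 = 3/5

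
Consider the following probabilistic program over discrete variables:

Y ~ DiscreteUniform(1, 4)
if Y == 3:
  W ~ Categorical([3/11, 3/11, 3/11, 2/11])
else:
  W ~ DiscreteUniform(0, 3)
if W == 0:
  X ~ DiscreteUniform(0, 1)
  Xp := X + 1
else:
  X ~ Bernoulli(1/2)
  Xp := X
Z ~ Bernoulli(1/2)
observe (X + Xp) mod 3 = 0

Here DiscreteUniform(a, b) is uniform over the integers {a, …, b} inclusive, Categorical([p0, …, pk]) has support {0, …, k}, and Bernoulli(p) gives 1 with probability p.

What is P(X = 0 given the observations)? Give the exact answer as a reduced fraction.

Enumerate traces; 32 have nonzero weight after conditioning:
  (Y=1, W=0, X=1, Z=0) weight 1/64
  (Y=1, W=0, X=1, Z=1) weight 1/64
  (Y=1, W=1, X=0, Z=0) weight 1/64
  (Y=1, W=1, X=0, Z=1) weight 1/64
  (Y=1, W=2, X=0, Z=0) weight 1/64
  (Y=1, W=2, X=0, Z=1) weight 1/64
  (Y=1, W=3, X=0, Z=0) weight 1/64
  (Y=1, W=3, X=0, Z=1) weight 1/64
  … 24 more
Group by X:
  weight(X=0) = 131/352
  weight(X=1) = 45/352
Total weight = 131/352 + 45/352 = 1/2
P(X=0 | obs) = 131/352 / 1/2 = 131/176
P(X=1 | obs) = 45/352 / 1/2 = 45/176

P(X = 0 | obs) = 131/176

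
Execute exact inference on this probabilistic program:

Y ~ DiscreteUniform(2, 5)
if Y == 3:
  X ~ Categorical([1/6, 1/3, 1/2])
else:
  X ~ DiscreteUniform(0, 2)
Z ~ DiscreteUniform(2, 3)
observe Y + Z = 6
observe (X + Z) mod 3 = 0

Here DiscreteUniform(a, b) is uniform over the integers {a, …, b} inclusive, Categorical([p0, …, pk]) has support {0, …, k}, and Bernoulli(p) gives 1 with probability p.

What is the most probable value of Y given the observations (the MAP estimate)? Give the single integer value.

Enumerate traces; 2 have nonzero weight after conditioning:
  (Y=3, X=0, Z=3) weight 1/48
  (Y=4, X=1, Z=2) weight 1/24
Group by Y:
  weight(Y=3) = 1/48
  weight(Y=4) = 1/24
Total weight = 1/48 + 1/24 = 1/16
P(Y=3 | obs) = 1/48 / 1/16 = 1/3
P(Y=4 | obs) = 1/24 / 1/16 = 2/3
argmax = 4

argmax_v P(Y = v | obs) = 4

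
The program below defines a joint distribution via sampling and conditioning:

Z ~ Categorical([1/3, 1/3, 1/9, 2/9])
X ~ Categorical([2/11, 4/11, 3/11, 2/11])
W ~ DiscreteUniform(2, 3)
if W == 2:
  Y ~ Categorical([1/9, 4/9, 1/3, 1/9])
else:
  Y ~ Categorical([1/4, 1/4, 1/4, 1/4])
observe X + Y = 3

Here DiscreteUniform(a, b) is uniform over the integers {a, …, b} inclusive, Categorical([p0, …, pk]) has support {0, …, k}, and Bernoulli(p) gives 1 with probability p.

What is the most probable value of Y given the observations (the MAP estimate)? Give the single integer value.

Enumerate traces; 32 have nonzero weight after conditioning:
  (Z=0, X=0, W=2, Y=3) weight 1/297
  (Z=0, X=0, W=3, Y=3) weight 1/132
  (Z=0, X=1, W=2, Y=2) weight 2/99
  (Z=0, X=1, W=3, Y=2) weight 1/66
  (Z=0, X=2, W=2, Y=1) weight 2/99
  (Z=0, X=2, W=3, Y=1) weight 1/88
  (Z=0, X=3, W=2, Y=0) weight 1/297
  (Z=0, X=3, W=3, Y=0) weight 1/132
  … 24 more
Group by Y:
  weight(Y=0) = 13/396
  weight(Y=1) = 25/264
  weight(Y=2) = 7/66
  weight(Y=3) = 13/396
Total weight = 13/396 + 25/264 + 7/66 + 13/396 = 211/792
P(Y=0 | obs) = 13/396 / 211/792 = 26/211
P(Y=1 | obs) = 25/264 / 211/792 = 75/211
P(Y=2 | obs) = 7/66 / 211/792 = 84/211
P(Y=3 | obs) = 13/396 / 211/792 = 26/211
argmax = 2

argmax_v P(Y = v | obs) = 2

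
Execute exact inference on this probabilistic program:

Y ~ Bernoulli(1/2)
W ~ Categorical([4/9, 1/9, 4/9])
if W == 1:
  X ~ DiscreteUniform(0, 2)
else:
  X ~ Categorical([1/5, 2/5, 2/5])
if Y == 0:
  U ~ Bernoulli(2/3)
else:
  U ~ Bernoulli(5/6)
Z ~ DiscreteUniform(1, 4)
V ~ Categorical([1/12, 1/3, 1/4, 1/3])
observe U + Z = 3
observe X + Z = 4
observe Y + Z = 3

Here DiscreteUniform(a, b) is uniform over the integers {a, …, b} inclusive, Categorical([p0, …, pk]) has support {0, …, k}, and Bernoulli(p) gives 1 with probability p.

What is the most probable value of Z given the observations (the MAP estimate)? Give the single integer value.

Enumerate traces; 24 have nonzero weight after conditioning:
  (Y=0, W=0, X=1, U=0, Z=3, V=0) weight 1/1620
  (Y=0, W=0, X=1, U=0, Z=3, V=1) weight 1/405
  (Y=0, W=0, X=1, U=0, Z=3, V=2) weight 1/540
  (Y=0, W=0, X=1, U=0, Z=3, V=3) weight 1/405
  (Y=0, W=1, X=1, U=0, Z=3, V=0) weight 1/7776
  (Y=0, W=1, X=1, U=0, Z=3, V=1) weight 1/1944
  (Y=0, W=1, X=1, U=0, Z=3, V=2) weight 1/2592
  (Y=0, W=1, X=1, U=0, Z=3, V=3) weight 1/1944
  (Y=1, W=0, X=2, U=1, Z=2, V=0) weight 1/648
  … 15 more
Group by Z:
  weight(Z=2) = 53/1296
  weight(Z=3) = 53/3240
Total weight = 53/1296 + 53/3240 = 371/6480
P(Z=2 | obs) = 53/1296 / 371/6480 = 5/7
P(Z=3 | obs) = 53/3240 / 371/6480 = 2/7
argmax = 2

argmax_v P(Z = v | obs) = 2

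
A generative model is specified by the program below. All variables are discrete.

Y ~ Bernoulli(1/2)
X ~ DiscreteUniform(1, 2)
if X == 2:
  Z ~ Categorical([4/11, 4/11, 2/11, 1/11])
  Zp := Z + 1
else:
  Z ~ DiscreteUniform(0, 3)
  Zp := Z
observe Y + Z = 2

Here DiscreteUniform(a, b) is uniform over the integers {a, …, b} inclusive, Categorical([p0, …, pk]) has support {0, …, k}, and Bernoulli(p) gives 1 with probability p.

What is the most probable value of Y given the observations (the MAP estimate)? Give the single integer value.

Enumerate traces; 4 have nonzero weight after conditioning:
  (Y=0, X=1, Z=2) weight 1/16
  (Y=0, X=2, Z=2) weight 1/22
  (Y=1, X=1, Z=1) weight 1/16
  (Y=1, X=2, Z=1) weight 1/11
Group by Y:
  weight(Y=0) = 19/176
  weight(Y=1) = 27/176
Total weight = 19/176 + 27/176 = 23/88
P(Y=0 | obs) = 19/176 / 23/88 = 19/46
P(Y=1 | obs) = 27/176 / 23/88 = 27/46
argmax = 1

argmax_v P(Y = v | obs) = 1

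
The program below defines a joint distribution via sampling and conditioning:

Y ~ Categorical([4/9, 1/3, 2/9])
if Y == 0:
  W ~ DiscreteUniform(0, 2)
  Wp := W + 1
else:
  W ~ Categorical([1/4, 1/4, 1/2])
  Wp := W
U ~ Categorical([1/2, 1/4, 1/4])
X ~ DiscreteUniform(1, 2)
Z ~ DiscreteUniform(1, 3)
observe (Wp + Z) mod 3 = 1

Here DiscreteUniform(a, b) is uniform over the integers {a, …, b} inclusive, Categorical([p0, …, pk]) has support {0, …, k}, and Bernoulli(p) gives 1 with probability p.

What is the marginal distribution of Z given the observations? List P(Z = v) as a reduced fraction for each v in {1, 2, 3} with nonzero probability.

Enumerate traces; 54 have nonzero weight after conditioning:
  (Y=0, W=0, U=0, X=1, Z=3) weight 1/81
  (Y=0, W=0, U=0, X=2, Z=3) weight 1/81
  (Y=0, W=0, U=1, X=1, Z=3) weight 1/162
  (Y=0, W=0, U=1, X=2, Z=3) weight 1/162
  (Y=0, W=0, U=2, X=1, Z=3) weight 1/162
  (Y=0, W=0, U=2, X=2, Z=3) weight 1/162
  (Y=0, W=1, U=0, X=1, Z=2) weight 1/81
  (Y=0, W=1, U=0, X=2, Z=2) weight 1/81
  (Y=0, W=2, U=0, X=1, Z=1) weight 1/81
  … 45 more
Group by Z:
  weight(Z=1) = 31/324
  weight(Z=2) = 23/162
  weight(Z=3) = 31/324
Total weight = 31/324 + 23/162 + 31/324 = 1/3
P(Z=1 | obs) = 31/324 / 1/3 = 31/108
P(Z=2 | obs) = 23/162 / 1/3 = 23/54
P(Z=3 | obs) = 31/324 / 1/3 = 31/108

P(Z=1) = 31/108, P(Z=2) = 23/54, P(Z=3) = 31/108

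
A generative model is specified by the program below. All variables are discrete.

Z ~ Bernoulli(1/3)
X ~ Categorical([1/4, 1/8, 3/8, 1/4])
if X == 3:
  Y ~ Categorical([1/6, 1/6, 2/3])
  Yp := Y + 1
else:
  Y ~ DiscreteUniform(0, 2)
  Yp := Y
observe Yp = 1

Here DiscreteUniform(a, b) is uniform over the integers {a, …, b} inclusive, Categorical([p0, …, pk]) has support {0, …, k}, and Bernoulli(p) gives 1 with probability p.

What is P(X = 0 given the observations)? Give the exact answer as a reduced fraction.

P(X = 0 | obs) = 2/7

Enumerate traces; 8 have nonzero weight after conditioning:
  (Z=0, X=0, Y=1) weight 1/18
  (Z=0, X=1, Y=1) weight 1/36
  (Z=0, X=2, Y=1) weight 1/12
  (Z=0, X=3, Y=0) weight 1/36
  (Z=1, X=0, Y=1) weight 1/36
  (Z=1, X=1, Y=1) weight 1/72
  (Z=1, X=2, Y=1) weight 1/24
  (Z=1, X=3, Y=0) weight 1/72
Group by X:
  weight(X=0) = 1/12
  weight(X=1) = 1/24
  weight(X=2) = 1/8
  weight(X=3) = 1/24
Total weight = 1/12 + 1/24 + 1/8 + 1/24 = 7/24
P(X=0 | obs) = 1/12 / 7/24 = 2/7
P(X=1 | obs) = 1/24 / 7/24 = 1/7
P(X=2 | obs) = 1/8 / 7/24 = 3/7
P(X=3 | obs) = 1/24 / 7/24 = 1/7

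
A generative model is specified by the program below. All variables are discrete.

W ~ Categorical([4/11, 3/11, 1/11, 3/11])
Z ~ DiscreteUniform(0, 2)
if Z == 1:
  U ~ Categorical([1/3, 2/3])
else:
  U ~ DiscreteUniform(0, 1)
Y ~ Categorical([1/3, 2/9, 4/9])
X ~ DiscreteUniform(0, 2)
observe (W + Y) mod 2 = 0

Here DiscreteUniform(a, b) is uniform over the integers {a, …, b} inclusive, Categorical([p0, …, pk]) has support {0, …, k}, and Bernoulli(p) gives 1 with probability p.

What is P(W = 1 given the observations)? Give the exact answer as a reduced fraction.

P(W = 1 | obs) = 6/47

Enumerate traces; 108 have nonzero weight after conditioning:
  (W=0, Z=0, U=0, Y=0, X=0) weight 2/297
  (W=0, Z=0, U=0, Y=0, X=1) weight 2/297
  (W=0, Z=0, U=0, Y=0, X=2) weight 2/297
  (W=0, Z=0, U=0, Y=2, X=0) weight 8/891
  (W=0, Z=0, U=0, Y=2, X=1) weight 8/891
  (W=0, Z=0, U=0, Y=2, X=2) weight 8/891
  (W=0, Z=0, U=1, Y=0, X=0) weight 2/297
  (W=0, Z=0, U=1, Y=0, X=1) weight 2/297
  (W=1, Z=0, U=0, Y=1, X=0) weight 1/297
  (W=2, Z=0, U=0, Y=0, X=0) weight 1/594
  … 98 more
Group by W:
  weight(W=0) = 28/99
  weight(W=1) = 2/33
  weight(W=2) = 7/99
  weight(W=3) = 2/33
Total weight = 28/99 + 2/33 + 7/99 + 2/33 = 47/99
P(W=0 | obs) = 28/99 / 47/99 = 28/47
P(W=1 | obs) = 2/33 / 47/99 = 6/47
P(W=2 | obs) = 7/99 / 47/99 = 7/47
P(W=3 | obs) = 2/33 / 47/99 = 6/47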